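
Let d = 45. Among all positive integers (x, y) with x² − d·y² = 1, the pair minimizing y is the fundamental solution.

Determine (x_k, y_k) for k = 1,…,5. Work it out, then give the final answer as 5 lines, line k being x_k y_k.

[6; 1,2,2,2,1,12] for √45; ℓ=6 ⇒ convergent index 5
a_0=6:  p_0=6·1+0=6,  q_0=6·0+1=1
…
a_4=2:  p_4=2·47+20=114,  q_4=2·7+3=17
a_5=1:  p_5=1·114+47=161,  q_5=1·17+7=24
(x₁, y₁) = (161, 24);  161² − 45·24² = 1 ✓
(161+24√45)^2 = 51841 + 7728√45
(161+24√45)^3 = 16692641 + 2488392√45
(161+24√45)^4 = 5374978561 + 801254496√45
(161+24√45)^5 = 1730726404001 + 258001459320√45

161 24
51841 7728
16692641 2488392
5374978561 801254496
1730726404001 258001459320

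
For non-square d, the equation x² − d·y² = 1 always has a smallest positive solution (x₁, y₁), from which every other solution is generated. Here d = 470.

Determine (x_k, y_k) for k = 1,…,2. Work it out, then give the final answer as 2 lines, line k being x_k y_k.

1691 78
5718961 263796

d=470: √d = [21; 1,2,8,2,1,42] (ℓ=6, even), read p_5/q_5
i=0: a=21 ⇒ p=21, q=1
i=1: a=1 ⇒ p=22, q=1
i=2: a=2 ⇒ p=65, q=3
…
i=4: a=2 ⇒ p=1149, q=53
i=5: a=1 ⇒ p=1691, q=78
(x₁, y₁) = (1691, 78);  1691² − 470·78² = 1 ✓
k=2:  x_2 = 1691·1691+470·78·78 = 5718961,  y_2 = 1691·78+78·1691 = 263796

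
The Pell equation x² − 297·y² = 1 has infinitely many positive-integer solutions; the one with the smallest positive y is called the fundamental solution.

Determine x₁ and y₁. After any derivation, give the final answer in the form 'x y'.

48599 2820

√297 = [17; 4,3,1,1,2,1,1,3,4,34, …], period ℓ=10 (even) → k=9
i=0: a=17 ⇒ p=17, q=1
…
i=2: a=3 ⇒ p=224, q=13
i=3: a=1 ⇒ p=293, q=17
i=4: a=1 ⇒ p=517, q=30
…
i=7: a=1 ⇒ p=3171, q=184
i=8: a=3 ⇒ p=11357, q=659
i=9: a=4 ⇒ p=48599, q=2820
fundamental: x₁=48599, y₁=2820  (since 2361862801 − 297·7952400 = 1)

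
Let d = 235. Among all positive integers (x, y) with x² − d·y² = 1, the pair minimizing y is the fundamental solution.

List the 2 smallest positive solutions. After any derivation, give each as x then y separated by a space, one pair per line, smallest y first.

√235 → a₀=15, period (3,30); ℓ=2 even so k=1
i=0: a=15 ⇒ p=15, q=1
i=1: a=3 ⇒ p=46, q=3
(x₁, y₁) = (46, 3);  46² − 235·3² = 1 ✓
(x_2, y_2) = (46·46 + 235·3·3, 46·3 + 3·46) = (4231, 276)

46 3
4231 276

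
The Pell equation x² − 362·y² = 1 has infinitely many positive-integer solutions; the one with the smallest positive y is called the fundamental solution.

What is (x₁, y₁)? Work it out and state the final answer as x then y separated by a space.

723 38

d=362: √d = [19; 38] (ℓ=1, odd), read p_1/q_1
k=0  a_k=19  p_k/q_k = 19/1
k=1  a_k=38  p_k/q_k = 723/38
(x₁, y₁) = (723, 38);  723² − 362·38² = 1 ✓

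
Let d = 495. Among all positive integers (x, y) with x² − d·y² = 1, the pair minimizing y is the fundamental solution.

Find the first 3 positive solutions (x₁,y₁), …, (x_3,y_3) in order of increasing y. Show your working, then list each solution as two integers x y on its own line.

√495 → a₀=22, period (4,44); ℓ=2 even so k=1
step 0: (22, 1)  from 22·(1,0) + (0,1)
step 1: (89, 4)  from 4·(22,1) + (1,0)
→ (89, 4).  Check: 89²=7921, 495·4²=7920, difference 1.
(89+4√495)^2 = 15841 + 712√495
(89+4√495)^3 = 2819609 + 126732√495

89 4
15841 712
2819609 126732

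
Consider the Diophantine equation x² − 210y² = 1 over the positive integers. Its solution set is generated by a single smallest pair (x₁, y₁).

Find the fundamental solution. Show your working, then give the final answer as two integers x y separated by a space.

d=210: √d = [14; 2,28] (ℓ=2, even), read p_1/q_1
i=0: a=14 ⇒ p=14, q=1
i=1: a=2 ⇒ p=29, q=2
(x₁, y₁) = (29, 2);  29² − 210·2² = 1 ✓

29 2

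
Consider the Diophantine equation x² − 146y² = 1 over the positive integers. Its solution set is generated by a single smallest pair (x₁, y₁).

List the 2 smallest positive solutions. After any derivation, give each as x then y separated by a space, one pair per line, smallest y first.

145 12
42049 3480

√146 = [12; 12,24, …], period ℓ=2 (even) → k=1
k=0  a_k=12  p_k/q_k = 12/1
k=1  a_k=12  p_k/q_k = 145/12
(x₁, y₁) = (145, 12);  145² − 146·12² = 1 ✓
(x_2, y_2) = (145·145 + 146·12·12, 145·12 + 12·145) = (42049, 3480)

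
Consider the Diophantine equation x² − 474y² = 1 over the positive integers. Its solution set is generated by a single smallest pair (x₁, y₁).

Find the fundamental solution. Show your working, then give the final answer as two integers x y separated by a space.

193549 8890

d=474: √d = [21; 1,3,2,1,1,…,3,1,42] (ℓ=14, even), read p_13/q_13
k=0  a_k=21  p_k/q_k = 21/1
k=1  a_k=1  p_k/q_k = 22/1
k=2  a_k=3  p_k/q_k = 87/4
k=3  a_k=2  p_k/q_k = 196/9
k=4  a_k=1  p_k/q_k = 283/13
k=5  a_k=1  p_k/q_k = 479/22
k=6  a_k=1  p_k/q_k = 762/35
k=7  a_k=6  p_k/q_k = 5051/232
…
k=9  a_k=1  p_k/q_k = 10864/499
k=10  a_k=1  p_k/q_k = 16677/766
…
k=12  a_k=3  p_k/q_k = 149331/6859
k=13  a_k=1  p_k/q_k = 193549/8890
(x₁, y₁) = (193549, 8890);  193549² − 474·8890² = 1 ✓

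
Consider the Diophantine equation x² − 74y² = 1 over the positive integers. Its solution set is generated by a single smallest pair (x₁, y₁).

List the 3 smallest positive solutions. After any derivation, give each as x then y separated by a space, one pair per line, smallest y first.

[8; 1,1,1,1,16] for √74; ℓ=5 ⇒ convergent index 9
step 0: (8, 1)  from 8·(1,0) + (0,1)
step 1: (9, 1)  from 1·(8,1) + (1,0)
…
step 4: (43, 5)  from 1·(26,3) + (17,2)
step 5: (714, 83)  from 16·(43,5) + (26,3)
step 6: (757, 88)  from 1·(714,83) + (43,5)
…
step 8: (2228, 259)  from 1·(1471,171) + (757,88)
step 9: (3699, 430)  from 1·(2228,259) + (1471,171)
(x₁, y₁) = (3699, 430);  3699² − 74·430² = 1 ✓
k=2:  x_2 = 3699·3699+74·430·430 = 27365201,  y_2 = 3699·430+430·3699 = 3181140
k=3:  x_3 = 3699·27365201+74·430·3181140 = 202447753299,  y_3 = 3699·3181140+430·27365201 = 23534073290

3699 430
27365201 3181140
202447753299 23534073290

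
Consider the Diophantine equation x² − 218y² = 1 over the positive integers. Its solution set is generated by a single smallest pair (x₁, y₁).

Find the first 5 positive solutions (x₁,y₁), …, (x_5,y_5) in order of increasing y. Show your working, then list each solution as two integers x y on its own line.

√218 → a₀=14, period (1,3,3,1,28); ℓ=5 odd so k=9
a_0=14:  p_0=14·1+0=14,  q_0=14·0+1=1
a_1=1:  p_1=1·14+1=15,  q_1=1·1+0=1
…
a_8=3:  p_8=3·29633+7471=96370,  q_8=3·2007+506=6527
a_9=1:  p_9=1·96370+29633=126003,  q_9=1·6527+2007=8534
→ (126003, 8534).  Check: 126003²=15876756009, 218·8534²=15876756008, difference 1.
n=2: (126003,8534)∘(126003,8534) = (126003·126003+218·8534·8534, 126003·8534+8534·126003) = (31753512017,2150619204)
n=3: (31753512017,2150619204)∘(126003,8534) = (126003·31753512017+218·8534·2150619204, 126003·2150619204+8534·31753512017) = (8002075549230099,541968943114690)
n=4: (8002075549230099,541968943114690)∘(126003,8534) = (126003·8002075549230099+218·8534·541968943114690, 126003·541968943114690+8534·8002075549230099) = (2016571050827526816577,136579425476409948936)
n=5: (2016571050827526816577,136579425476409948936)∘(126003,8534) = (126003·2016571050827526816577+218·8534·136579425476409948936, 126003·136579425476409948936+8534·2016571050827526816577) = (508188004226839647389073363,34418834696066196648450926)

126003 8534
31753512017 2150619204
8002075549230099 541968943114690
2016571050827526816577 136579425476409948936
508188004226839647389073363 34418834696066196648450926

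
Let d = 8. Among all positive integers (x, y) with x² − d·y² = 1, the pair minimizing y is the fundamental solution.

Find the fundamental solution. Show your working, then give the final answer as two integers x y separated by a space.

3 1

√8 = [2; 1,4, …], period ℓ=2 (even) → k=1
step 0: (2, 1)  from 2·(1,0) + (0,1)
step 1: (3, 1)  from 1·(2,1) + (1,0)
(x₁, y₁) = (3, 1);  3² − 8·1² = 1 ✓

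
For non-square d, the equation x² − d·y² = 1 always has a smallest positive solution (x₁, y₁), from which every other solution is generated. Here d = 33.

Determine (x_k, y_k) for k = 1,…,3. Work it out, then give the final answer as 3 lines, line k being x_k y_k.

[5; 1,2,1,10] for √33; ℓ=4 ⇒ convergent index 3
step 0: (5, 1)  from 5·(1,0) + (0,1)
step 1: (6, 1)  from 1·(5,1) + (1,0)
step 2: (17, 3)  from 2·(6,1) + (5,1)
step 3: (23, 4)  from 1·(17,3) + (6,1)
(x₁, y₁) = (23, 4);  23² − 33·4² = 1 ✓
k=2:  x_2 = 23·23+33·4·4 = 1057,  y_2 = 23·4+4·23 = 184
k=3:  x_3 = 23·1057+33·4·184 = 48599,  y_3 = 23·184+4·1057 = 8460

23 4
1057 184
48599 8460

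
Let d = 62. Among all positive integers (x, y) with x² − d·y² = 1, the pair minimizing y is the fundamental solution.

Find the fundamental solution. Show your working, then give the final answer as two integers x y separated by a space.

63 8

[7; 1,6,1,14] for √62; ℓ=4 ⇒ convergent index 3
step 0: (7, 1)  from 7·(1,0) + (0,1)
…
step 2: (55, 7)  from 6·(8,1) + (7,1)
step 3: (63, 8)  from 1·(55,7) + (8,1)
→ (63, 8).  Check: 63²=3969, 62·8²=3968, difference 1.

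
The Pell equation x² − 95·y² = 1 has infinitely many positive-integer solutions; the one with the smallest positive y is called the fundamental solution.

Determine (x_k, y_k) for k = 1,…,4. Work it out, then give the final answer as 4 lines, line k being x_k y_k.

d=95: √d = [9; 1,2,1,18] (ℓ=4, even), read p_3/q_3
step 0: (9, 1)  from 9·(1,0) + (0,1)
…
step 2: (29, 3)  from 2·(10,1) + (9,1)
step 3: (39, 4)  from 1·(29,3) + (10,1)
fundamental: x₁=39, y₁=4  (since 1521 − 95·16 = 1)
(x_2, y_2) = (39·39 + 95·4·4, 39·4 + 4·39) = (3041, 312)
(x_3, y_3) = (39·3041 + 95·4·312, 39·312 + 4·3041) = (237159, 24332)
(x_4, y_4) = (39·237159 + 95·4·24332, 39·24332 + 4·237159) = (18495361, 1897584)

39 4
3041 312
237159 24332
18495361 1897584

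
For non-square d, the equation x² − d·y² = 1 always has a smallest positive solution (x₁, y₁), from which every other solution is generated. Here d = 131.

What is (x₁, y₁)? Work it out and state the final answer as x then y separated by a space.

d=131: √d = [11; 2,4,11,4,2,22] (ℓ=6, even), read p_5/q_5
k=0  a_k=11  p_k/q_k = 11/1
k=1  a_k=2  p_k/q_k = 23/2
k=2  a_k=4  p_k/q_k = 103/9
…
k=4  a_k=4  p_k/q_k = 4727/413
k=5  a_k=2  p_k/q_k = 10610/927
(x₁, y₁) = (10610, 927);  10610² − 131·927² = 1 ✓

10610 927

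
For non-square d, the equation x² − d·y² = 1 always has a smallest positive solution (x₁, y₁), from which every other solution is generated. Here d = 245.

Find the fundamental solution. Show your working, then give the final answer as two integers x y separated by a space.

√245 = [15; 1,1,1,7,6,7,1,1,1,30, …], period ℓ=10 (even) → k=9
k=0  a_k=15  p_k/q_k = 15/1
…
k=2  a_k=1  p_k/q_k = 31/2
k=3  a_k=1  p_k/q_k = 47/3
k=4  a_k=7  p_k/q_k = 360/23
k=5  a_k=6  p_k/q_k = 2207/141
k=6  a_k=7  p_k/q_k = 15809/1010
k=7  a_k=1  p_k/q_k = 18016/1151
k=8  a_k=1  p_k/q_k = 33825/2161
k=9  a_k=1  p_k/q_k = 51841/3312
(x₁, y₁) = (51841, 3312);  51841² − 245·3312² = 1 ✓

51841 3312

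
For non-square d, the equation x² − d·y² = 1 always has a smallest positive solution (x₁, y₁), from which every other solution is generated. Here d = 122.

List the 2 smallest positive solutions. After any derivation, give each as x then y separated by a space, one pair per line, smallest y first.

243 22
118097 10692

√122 = [11; 22, …], period ℓ=1 (odd) → k=1
step 0: (11, 1)  from 11·(1,0) + (0,1)
step 1: (243, 22)  from 22·(11,1) + (1,0)
fundamental: x₁=243, y₁=22  (since 59049 − 122·484 = 1)
n=2: (243,22)∘(243,22) = (243·243+122·22·22, 243·22+22·243) = (118097,10692)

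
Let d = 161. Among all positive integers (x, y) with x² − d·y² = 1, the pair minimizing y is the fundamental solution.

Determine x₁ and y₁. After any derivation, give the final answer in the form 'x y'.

d=161: √d = [12; 1,2,4,1,2,1,4,2,1,24] (ℓ=10, even), read p_9/q_9
k=0  a_k=12  p_k/q_k = 12/1
…
k=3  a_k=4  p_k/q_k = 165/13
k=4  a_k=1  p_k/q_k = 203/16
…
k=7  a_k=4  p_k/q_k = 3667/289
k=8  a_k=2  p_k/q_k = 8108/639
k=9  a_k=1  p_k/q_k = 11775/928
(x₁, y₁) = (11775, 928);  11775² − 161·928² = 1 ✓

11775 928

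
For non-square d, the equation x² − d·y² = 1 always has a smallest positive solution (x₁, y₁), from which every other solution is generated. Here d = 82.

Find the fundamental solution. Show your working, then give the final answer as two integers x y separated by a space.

d=82: √d = [9; 18] (ℓ=1, odd), read p_1/q_1
a_0=9:  p_0=9·1+0=9,  q_0=9·0+1=1
a_1=18:  p_1=18·9+1=163,  q_1=18·1+0=18
→ (163, 18).  Check: 163²=26569, 82·18²=26568, difference 1.

163 18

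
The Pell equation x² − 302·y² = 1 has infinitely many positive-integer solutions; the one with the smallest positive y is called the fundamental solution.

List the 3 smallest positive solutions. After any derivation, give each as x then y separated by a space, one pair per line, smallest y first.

4276623 246092
36579008568257 2104885414632
312869258720405635599 18003602753159249380

√302 = [17; 2,1,1,1,4,…,1,2,34, …], period ℓ=16 (even) → k=15
a_0=17:  p_0=17·1+0=17,  q_0=17·0+1=1
…
a_2=1:  p_2=1·35+17=52,  q_2=1·2+1=3
…
a_4=1:  p_4=1·87+52=139,  q_4=1·5+3=8
…
a_10=2:  p_10=2·36581+34513=107675,  q_10=2·2105+1986=6196
…
a_13=1:  p_13=1·574956+467281=1042237,  q_13=1·33085+26889=59974
a_14=1:  p_14=1·1042237+574956=1617193,  q_14=1·59974+33085=93059
a_15=2:  p_15=2·1617193+1042237=4276623,  q_15=2·93059+59974=246092
fundamental: x₁=4276623, y₁=246092  (since 18289504284129 − 302·60561272464 = 1)
(x_2, y_2) = (4276623·4276623 + 302·246092·246092, 4276623·246092 + 246092·4276623) = (36579008568257, 2104885414632)
(x_3, y_3) = (4276623·36579008568257 + 302·246092·2104885414632, 4276623·2104885414632 + 246092·36579008568257) = (312869258720405635599, 18003602753159249380)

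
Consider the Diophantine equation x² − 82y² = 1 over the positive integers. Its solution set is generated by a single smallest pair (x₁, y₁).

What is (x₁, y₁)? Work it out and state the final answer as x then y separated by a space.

163 18

d=82: √d = [9; 18] (ℓ=1, odd), read p_1/q_1
k=0  a_k=9  p_k/q_k = 9/1
k=1  a_k=18  p_k/q_k = 163/18
→ (163, 18).  Check: 163²=26569, 82·18²=26568, difference 1.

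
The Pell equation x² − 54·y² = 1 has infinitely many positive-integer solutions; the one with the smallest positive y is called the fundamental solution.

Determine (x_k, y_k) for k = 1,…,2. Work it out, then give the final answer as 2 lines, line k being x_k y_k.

d=54: √d = [7; 2,1,6,1,2,14] (ℓ=6, even), read p_5/q_5
a_0=7:  p_0=7·1+0=7,  q_0=7·0+1=1
a_1=2:  p_1=2·7+1=15,  q_1=2·1+0=2
a_2=1:  p_2=1·15+7=22,  q_2=1·2+1=3
a_3=6:  p_3=6·22+15=147,  q_3=6·3+2=20
a_4=1:  p_4=1·147+22=169,  q_4=1·20+3=23
a_5=2:  p_5=2·169+147=485,  q_5=2·23+20=66
(x₁, y₁) = (485, 66);  485² − 54·66² = 1 ✓
(x_2, y_2) = (485·485 + 54·66·66, 485·66 + 66·485) = (470449, 64020)

485 66
470449 64020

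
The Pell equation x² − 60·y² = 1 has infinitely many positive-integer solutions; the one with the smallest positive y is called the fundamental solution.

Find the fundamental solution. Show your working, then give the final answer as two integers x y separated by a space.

d=60: √d = [7; 1,2,1,14] (ℓ=4, even), read p_3/q_3
a_0=7:  p_0=7·1+0=7,  q_0=7·0+1=1
…
a_2=2:  p_2=2·8+7=23,  q_2=2·1+1=3
a_3=1:  p_3=1·23+8=31,  q_3=1·3+1=4
(x₁, y₁) = (31, 4);  31² − 60·4² = 1 ✓

31 4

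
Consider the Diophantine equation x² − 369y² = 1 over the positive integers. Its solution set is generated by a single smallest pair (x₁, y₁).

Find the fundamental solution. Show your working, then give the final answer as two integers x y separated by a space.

d=369: √d = [19; 4,1,3,2,7,4,7,2,3,1,4,38] (ℓ=12, even), read p_11/q_11
i=0: a=19 ⇒ p=19, q=1
…
i=3: a=3 ⇒ p=365, q=19
i=4: a=2 ⇒ p=826, q=43
…
i=9: a=3 ⇒ p=1364557, q=71036
i=10: a=1 ⇒ p=1758061, q=91521
i=11: a=4 ⇒ p=8396801, q=437120
→ (8396801, 437120).  Check: 8396801²=70506267033601, 369·437120²=70506267033600, difference 1.

8396801 437120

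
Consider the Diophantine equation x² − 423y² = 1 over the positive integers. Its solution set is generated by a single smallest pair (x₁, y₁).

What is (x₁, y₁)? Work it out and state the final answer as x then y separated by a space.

[20; 1,1,3,4,3,1,1,40] for √423; ℓ=8 ⇒ convergent index 7
a_0=20:  p_0=20·1+0=20,  q_0=20·0+1=1
…
a_4=4:  p_4=4·144+41=617,  q_4=4·7+2=30
a_5=3:  p_5=3·617+144=1995,  q_5=3·30+7=97
a_6=1:  p_6=1·1995+617=2612,  q_6=1·97+30=127
a_7=1:  p_7=1·2612+1995=4607,  q_7=1·127+97=224
fundamental: x₁=4607, y₁=224  (since 21224449 − 423·50176 = 1)

4607 224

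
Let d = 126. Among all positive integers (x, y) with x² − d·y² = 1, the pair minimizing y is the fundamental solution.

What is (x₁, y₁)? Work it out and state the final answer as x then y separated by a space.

449 40

d=126: √d = [11; 4,2,4,22] (ℓ=4, even), read p_3/q_3
step 0: (11, 1)  from 11·(1,0) + (0,1)
…
step 2: (101, 9)  from 2·(45,4) + (11,1)
step 3: (449, 40)  from 4·(101,9) + (45,4)
(x₁, y₁) = (449, 40);  449² − 126·40² = 1 ✓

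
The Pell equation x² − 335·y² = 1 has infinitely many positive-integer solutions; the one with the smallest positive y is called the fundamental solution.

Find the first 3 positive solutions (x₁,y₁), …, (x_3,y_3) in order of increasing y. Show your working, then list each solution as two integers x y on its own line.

604 33
729631 39864
881393644 48155679

√335 = [18; 3,3,3,36, …], period ℓ=4 (even) → k=3
a_0=18:  p_0=18·1+0=18,  q_0=18·0+1=1
…
a_2=3:  p_2=3·55+18=183,  q_2=3·3+1=10
a_3=3:  p_3=3·183+55=604,  q_3=3·10+3=33
(x₁, y₁) = (604, 33);  604² − 335·33² = 1 ✓
n=2: (604,33)∘(604,33) = (604·604+335·33·33, 604·33+33·604) = (729631,39864)
n=3: (729631,39864)∘(604,33) = (604·729631+335·33·39864, 604·39864+33·729631) = (881393644,48155679)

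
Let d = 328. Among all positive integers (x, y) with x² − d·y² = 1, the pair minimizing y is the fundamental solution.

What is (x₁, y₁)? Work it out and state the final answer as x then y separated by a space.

163 9

√328 → a₀=18, period (9,36); ℓ=2 even so k=1
i=0: a=18 ⇒ p=18, q=1
i=1: a=9 ⇒ p=163, q=9
fundamental: x₁=163, y₁=9  (since 26569 − 328·81 = 1)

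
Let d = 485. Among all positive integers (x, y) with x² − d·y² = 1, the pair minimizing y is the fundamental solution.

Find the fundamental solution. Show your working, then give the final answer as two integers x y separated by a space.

969 44

√485 = [22; 44, …], period ℓ=1 (odd) → k=1
i=0: a=22 ⇒ p=22, q=1
i=1: a=44 ⇒ p=969, q=44
fundamental: x₁=969, y₁=44  (since 938961 − 485·1936 = 1)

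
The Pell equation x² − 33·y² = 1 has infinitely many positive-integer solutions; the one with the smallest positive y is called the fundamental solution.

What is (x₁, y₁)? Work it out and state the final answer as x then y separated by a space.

d=33: √d = [5; 1,2,1,10] (ℓ=4, even), read p_3/q_3
k=0  a_k=5  p_k/q_k = 5/1
…
k=2  a_k=2  p_k/q_k = 17/3
k=3  a_k=1  p_k/q_k = 23/4
→ (23, 4).  Check: 23²=529, 33·4²=528, difference 1.

23 4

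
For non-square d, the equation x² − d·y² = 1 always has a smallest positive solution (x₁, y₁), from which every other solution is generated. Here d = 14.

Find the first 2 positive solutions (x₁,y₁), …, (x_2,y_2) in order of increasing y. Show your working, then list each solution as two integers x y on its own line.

√14 → a₀=3, period (1,2,1,6); ℓ=4 even so k=3
i=0: a=3 ⇒ p=3, q=1
i=1: a=1 ⇒ p=4, q=1
i=2: a=2 ⇒ p=11, q=3
i=3: a=1 ⇒ p=15, q=4
fundamental: x₁=15, y₁=4  (since 225 − 14·16 = 1)
(15+4√14)^2 = 449 + 120√14

15 4
449 120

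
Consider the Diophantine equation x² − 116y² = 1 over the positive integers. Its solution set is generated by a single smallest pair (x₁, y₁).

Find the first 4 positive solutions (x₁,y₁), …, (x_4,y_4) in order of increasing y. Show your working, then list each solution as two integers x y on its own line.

9801 910
192119201 17837820
3765920568201 349656946730
73819574785756801 6853975451963640

√116 → a₀=10, period (1,3,2,1,4,1,2,3,1,20); ℓ=10 even so k=9
a_0=10:  p_0=10·1+0=10,  q_0=10·0+1=1
a_1=1:  p_1=1·10+1=11,  q_1=1·1+0=1
…
a_3=2:  p_3=2·43+11=97,  q_3=2·4+1=9
a_4=1:  p_4=1·97+43=140,  q_4=1·9+4=13
a_5=4:  p_5=4·140+97=657,  q_5=4·13+9=61
a_6=1:  p_6=1·657+140=797,  q_6=1·61+13=74
a_7=2:  p_7=2·797+657=2251,  q_7=2·74+61=209
a_8=3:  p_8=3·2251+797=7550,  q_8=3·209+74=701
a_9=1:  p_9=1·7550+2251=9801,  q_9=1·701+209=910
(x₁, y₁) = (9801, 910);  9801² − 116·910² = 1 ✓
(9801+910√116)^2 = 192119201 + 17837820√116
(9801+910√116)^3 = 3765920568201 + 349656946730√116
(9801+910√116)^4 = 73819574785756801 + 6853975451963640√116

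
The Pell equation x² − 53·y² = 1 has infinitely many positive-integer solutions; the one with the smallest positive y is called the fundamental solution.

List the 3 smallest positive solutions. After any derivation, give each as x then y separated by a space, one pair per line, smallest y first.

[7; 3,1,1,3,14] for √53; ℓ=5 ⇒ convergent index 9
step 0: (7, 1)  from 7·(1,0) + (0,1)
…
step 2: (29, 4)  from 1·(22,3) + (7,1)
step 3: (51, 7)  from 1·(29,4) + (22,3)
step 4: (182, 25)  from 3·(51,7) + (29,4)
step 5: (2599, 357)  from 14·(182,25) + (51,7)
step 6: (7979, 1096)  from 3·(2599,357) + (182,25)
step 7: (10578, 1453)  from 1·(7979,1096) + (2599,357)
step 8: (18557, 2549)  from 1·(10578,1453) + (7979,1096)
step 9: (66249, 9100)  from 3·(18557,2549) + (10578,1453)
fundamental: x₁=66249, y₁=9100  (since 4388930001 − 53·82810000 = 1)
(66249+9100√53)^2 = 8777860001 + 1205731800√53
(66249+9100√53)^3 = 1163048894346249 + 159757052027300√53

66249 9100
8777860001 1205731800
1163048894346249 159757052027300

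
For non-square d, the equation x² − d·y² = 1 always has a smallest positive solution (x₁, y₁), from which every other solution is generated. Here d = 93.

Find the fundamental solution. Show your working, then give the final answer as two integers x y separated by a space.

d=93: √d = [9; 1,1,1,4,6,4,1,1,1,18] (ℓ=10, even), read p_9/q_9
step 0: (9, 1)  from 9·(1,0) + (0,1)
step 1: (10, 1)  from 1·(9,1) + (1,0)
…
step 7: (4330, 449)  from 1·(3491,362) + (839,87)
step 8: (7821, 811)  from 1·(4330,449) + (3491,362)
step 9: (12151, 1260)  from 1·(7821,811) + (4330,449)
→ (12151, 1260).  Check: 12151²=147646801, 93·1260²=147646800, difference 1.

12151 1260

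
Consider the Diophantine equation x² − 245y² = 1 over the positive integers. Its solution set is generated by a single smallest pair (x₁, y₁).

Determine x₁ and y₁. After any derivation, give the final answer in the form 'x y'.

d=245: √d = [15; 1,1,1,7,6,7,1,1,1,30] (ℓ=10, even), read p_9/q_9
step 0: (15, 1)  from 15·(1,0) + (0,1)
…
step 4: (360, 23)  from 7·(47,3) + (31,2)
…
step 8: (33825, 2161)  from 1·(18016,1151) + (15809,1010)
step 9: (51841, 3312)  from 1·(33825,2161) + (18016,1151)
→ (51841, 3312).  Check: 51841²=2687489281, 245·3312²=2687489280, difference 1.

51841 3312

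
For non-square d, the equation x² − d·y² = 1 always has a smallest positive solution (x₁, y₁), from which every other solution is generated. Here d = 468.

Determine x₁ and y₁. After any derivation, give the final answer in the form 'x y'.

649 30

√468 → a₀=21, period (1,1,1,2,1,1,1,42); ℓ=8 even so k=7
k=0  a_k=21  p_k/q_k = 21/1
k=1  a_k=1  p_k/q_k = 22/1
…
k=3  a_k=1  p_k/q_k = 65/3
…
k=6  a_k=1  p_k/q_k = 411/19
k=7  a_k=1  p_k/q_k = 649/30
(x₁, y₁) = (649, 30);  649² − 468·30² = 1 ✓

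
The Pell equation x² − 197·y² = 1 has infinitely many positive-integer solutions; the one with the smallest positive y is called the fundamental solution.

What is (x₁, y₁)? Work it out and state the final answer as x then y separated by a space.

√197 = [14; 28, …], period ℓ=1 (odd) → k=1
step 0: (14, 1)  from 14·(1,0) + (0,1)
step 1: (393, 28)  from 28·(14,1) + (1,0)
→ (393, 28).  Check: 393²=154449, 197·28²=154448, difference 1.

393 28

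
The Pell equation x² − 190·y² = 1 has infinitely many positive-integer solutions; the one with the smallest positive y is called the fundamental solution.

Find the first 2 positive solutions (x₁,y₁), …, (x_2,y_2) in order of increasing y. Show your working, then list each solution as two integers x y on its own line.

52021 3774
5412368881 392654508

√190 = [13; 1,3,1,1,1,…,3,1,26, …], period ℓ=14 (even) → k=13
a_0=13:  p_0=13·1+0=13,  q_0=13·0+1=1
a_1=1:  p_1=1·13+1=14,  q_1=1·1+0=1
a_2=3:  p_2=3·14+13=55,  q_2=3·1+1=4
a_3=1:  p_3=1·55+14=69,  q_3=1·4+1=5
…
a_5=1:  p_5=1·124+69=193,  q_5=1·9+5=14
…
a_12=3:  p_12=3·11234+7085=40787,  q_12=3·815+514=2959
a_13=1:  p_13=1·40787+11234=52021,  q_13=1·2959+815=3774
fundamental: x₁=52021, y₁=3774  (since 2706184441 − 190·14243076 = 1)
(x_2, y_2) = (52021·52021 + 190·3774·3774, 52021·3774 + 3774·52021) = (5412368881, 392654508)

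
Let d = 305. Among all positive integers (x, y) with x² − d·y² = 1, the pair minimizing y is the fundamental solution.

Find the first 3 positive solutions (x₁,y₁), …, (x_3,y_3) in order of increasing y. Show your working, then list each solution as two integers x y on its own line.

489 28
478241 27384
467719209 26781524

√305 → a₀=17, period (2,6,2,34); ℓ=4 even so k=3
step 0: (17, 1)  from 17·(1,0) + (0,1)
…
step 2: (227, 13)  from 6·(35,2) + (17,1)
step 3: (489, 28)  from 2·(227,13) + (35,2)
→ (489, 28).  Check: 489²=239121, 305·28²=239120, difference 1.
n=2: (489,28)∘(489,28) = (489·489+305·28·28, 489·28+28·489) = (478241,27384)
n=3: (478241,27384)∘(489,28) = (489·478241+305·28·27384, 489·27384+28·478241) = (467719209,26781524)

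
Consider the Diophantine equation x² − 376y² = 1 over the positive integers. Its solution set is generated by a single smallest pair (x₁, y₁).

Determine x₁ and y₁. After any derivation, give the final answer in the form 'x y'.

√376 = [19; 2,1,1,3,1,…,1,2,38, …], period ℓ=16 (even) → k=15
k=0  a_k=19  p_k/q_k = 19/1
…
k=4  a_k=3  p_k/q_k = 349/18
k=5  a_k=1  p_k/q_k = 446/23
…
k=7  a_k=2  p_k/q_k = 2928/151
k=8  a_k=4  p_k/q_k = 12953/668
…
k=10  a_k=2  p_k/q_k = 70621/3642
k=11  a_k=1  p_k/q_k = 99455/5129
k=12  a_k=3  p_k/q_k = 368986/19029
k=13  a_k=1  p_k/q_k = 468441/24158
k=14  a_k=1  p_k/q_k = 837427/43187
k=15  a_k=2  p_k/q_k = 2143295/110532
→ (2143295, 110532).  Check: 2143295²=4593713457025, 376·110532²=4593713457024, difference 1.

2143295 110532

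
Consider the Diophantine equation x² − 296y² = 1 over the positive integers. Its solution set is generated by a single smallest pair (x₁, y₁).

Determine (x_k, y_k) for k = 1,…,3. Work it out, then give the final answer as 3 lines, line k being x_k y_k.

3699 215
27365201 1590570
202447753299 11767036645

d=296: √d = [17; 4,1,7,1,4,34] (ℓ=6, even), read p_5/q_5
a_0=17:  p_0=17·1+0=17,  q_0=17·0+1=1
a_1=4:  p_1=4·17+1=69,  q_1=4·1+0=4
a_2=1:  p_2=1·69+17=86,  q_2=1·4+1=5
a_3=7:  p_3=7·86+69=671,  q_3=7·5+4=39
a_4=1:  p_4=1·671+86=757,  q_4=1·39+5=44
a_5=4:  p_5=4·757+671=3699,  q_5=4·44+39=215
→ (3699, 215).  Check: 3699²=13682601, 296·215²=13682600, difference 1.
k=2:  x_2 = 3699·3699+296·215·215 = 27365201,  y_2 = 3699·215+215·3699 = 1590570
k=3:  x_3 = 3699·27365201+296·215·1590570 = 202447753299,  y_3 = 3699·1590570+215·27365201 = 11767036645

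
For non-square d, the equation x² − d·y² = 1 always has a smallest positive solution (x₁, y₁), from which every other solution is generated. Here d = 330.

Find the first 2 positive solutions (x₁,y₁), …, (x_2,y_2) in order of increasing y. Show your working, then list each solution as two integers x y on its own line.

109 6
23761 1308

√330 = [18; 6,36, …], period ℓ=2 (even) → k=1
step 0: (18, 1)  from 18·(1,0) + (0,1)
step 1: (109, 6)  from 6·(18,1) + (1,0)
(x₁, y₁) = (109, 6);  109² − 330·6² = 1 ✓
(x_2, y_2) = (109·109 + 330·6·6, 109·6 + 6·109) = (23761, 1308)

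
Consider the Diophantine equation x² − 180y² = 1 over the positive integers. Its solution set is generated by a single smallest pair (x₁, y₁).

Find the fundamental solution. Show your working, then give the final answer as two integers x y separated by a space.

d=180: √d = [13; 2,2,2,26] (ℓ=4, even), read p_3/q_3
i=0: a=13 ⇒ p=13, q=1
…
i=2: a=2 ⇒ p=67, q=5
i=3: a=2 ⇒ p=161, q=12
(x₁, y₁) = (161, 12);  161² − 180·12² = 1 ✓

161 12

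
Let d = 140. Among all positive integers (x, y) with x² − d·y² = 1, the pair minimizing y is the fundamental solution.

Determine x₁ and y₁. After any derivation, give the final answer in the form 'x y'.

71 6

√140 = [11; 1,4,1,22, …], period ℓ=4 (even) → k=3
k=0  a_k=11  p_k/q_k = 11/1
…
k=2  a_k=4  p_k/q_k = 59/5
k=3  a_k=1  p_k/q_k = 71/6
fundamental: x₁=71, y₁=6  (since 5041 − 140·36 = 1)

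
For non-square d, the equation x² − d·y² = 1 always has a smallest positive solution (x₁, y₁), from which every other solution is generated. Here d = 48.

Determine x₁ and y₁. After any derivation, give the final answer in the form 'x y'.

7 1

√48 = [6; 1,12, …], period ℓ=2 (even) → k=1
k=0  a_k=6  p_k/q_k = 6/1
k=1  a_k=1  p_k/q_k = 7/1
fundamental: x₁=7, y₁=1  (since 49 − 48·1 = 1)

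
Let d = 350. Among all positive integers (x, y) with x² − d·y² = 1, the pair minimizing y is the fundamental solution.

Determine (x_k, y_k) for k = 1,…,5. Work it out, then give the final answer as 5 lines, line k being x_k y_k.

d=350: √d = [18; 1,2,2,2,1,36] (ℓ=6, even), read p_5/q_5
i=0: a=18 ⇒ p=18, q=1
…
i=3: a=2 ⇒ p=131, q=7
i=4: a=2 ⇒ p=318, q=17
i=5: a=1 ⇒ p=449, q=24
→ (449, 24).  Check: 449²=201601, 350·24²=201600, difference 1.
k=2:  x_2 = 449·449+350·24·24 = 403201,  y_2 = 449·24+24·449 = 21552
k=3:  x_3 = 449·403201+350·24·21552 = 362074049,  y_3 = 449·21552+24·403201 = 19353672
k=4:  x_4 = 449·362074049+350·24·19353672 = 325142092801,  y_4 = 449·19353672+24·362074049 = 17379575904
k=5:  x_5 = 449·325142092801+350·24·17379575904 = 291977237261249,  y_5 = 449·17379575904+24·325142092801 = 15606839808120

449 24
403201 21552
362074049 19353672
325142092801 17379575904
291977237261249 15606839808120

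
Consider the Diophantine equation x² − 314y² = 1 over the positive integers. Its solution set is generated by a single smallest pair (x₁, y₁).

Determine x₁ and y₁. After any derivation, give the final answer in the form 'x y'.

392499 22150

√314 = [17; 1,2,1,1,2,1,34, …], period ℓ=7 (odd) → k=13
a_0=17:  p_0=17·1+0=17,  q_0=17·0+1=1
…
a_2=2:  p_2=2·18+17=53,  q_2=2·1+1=3
…
a_7=34:  p_7=34·443+319=15381,  q_7=34·25+18=868
a_8=1:  p_8=1·15381+443=15824,  q_8=1·868+25=893
…
a_12=2:  p_12=2·109882+62853=282617,  q_12=2·6201+3547=15949
a_13=1:  p_13=1·282617+109882=392499,  q_13=1·15949+6201=22150
(x₁, y₁) = (392499, 22150);  392499² − 314·22150² = 1 ✓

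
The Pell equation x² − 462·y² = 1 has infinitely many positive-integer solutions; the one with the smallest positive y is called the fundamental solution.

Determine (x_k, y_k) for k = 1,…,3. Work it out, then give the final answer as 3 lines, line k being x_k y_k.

43 2
3697 172
317899 14790

√462 = [21; 2,42, …], period ℓ=2 (even) → k=1
i=0: a=21 ⇒ p=21, q=1
i=1: a=2 ⇒ p=43, q=2
→ (43, 2).  Check: 43²=1849, 462·2²=1848, difference 1.
(43+2√462)^2 = 3697 + 172√462
(43+2√462)^3 = 317899 + 14790√462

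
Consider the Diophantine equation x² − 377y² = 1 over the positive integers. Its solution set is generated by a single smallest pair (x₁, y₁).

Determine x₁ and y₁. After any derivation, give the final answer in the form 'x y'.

233 12

√377 → a₀=19, period (2,2,2,38); ℓ=4 even so k=3
step 0: (19, 1)  from 19·(1,0) + (0,1)
step 1: (39, 2)  from 2·(19,1) + (1,0)
step 2: (97, 5)  from 2·(39,2) + (19,1)
step 3: (233, 12)  from 2·(97,5) + (39,2)
(x₁, y₁) = (233, 12);  233² − 377·12² = 1 ✓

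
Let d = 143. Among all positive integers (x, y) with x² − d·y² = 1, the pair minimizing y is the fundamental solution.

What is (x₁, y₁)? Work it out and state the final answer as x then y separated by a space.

12 1

d=143: √d = [11; 1,22] (ℓ=2, even), read p_1/q_1
i=0: a=11 ⇒ p=11, q=1
i=1: a=1 ⇒ p=12, q=1
(x₁, y₁) = (12, 1);  12² − 143·1² = 1 ✓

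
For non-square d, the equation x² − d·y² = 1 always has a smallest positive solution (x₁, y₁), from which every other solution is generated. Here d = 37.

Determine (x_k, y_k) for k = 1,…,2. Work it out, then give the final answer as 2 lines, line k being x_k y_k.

73 12
10657 1752

√37 → a₀=6, period (12); ℓ=1 odd so k=1
step 0: (6, 1)  from 6·(1,0) + (0,1)
step 1: (73, 12)  from 12·(6,1) + (1,0)
→ (73, 12).  Check: 73²=5329, 37·12²=5328, difference 1.
(x_2, y_2) = (73·73 + 37·12·12, 73·12 + 12·73) = (10657, 1752)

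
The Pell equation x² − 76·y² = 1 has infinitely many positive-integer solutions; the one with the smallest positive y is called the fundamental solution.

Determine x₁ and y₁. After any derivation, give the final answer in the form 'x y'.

√76 → a₀=8, period (1,2,1,1,5,4,5,1,1,2,1,16); ℓ=12 even so k=11
k=0  a_k=8  p_k/q_k = 8/1
k=1  a_k=1  p_k/q_k = 9/1
…
k=3  a_k=1  p_k/q_k = 35/4
…
k=6  a_k=4  p_k/q_k = 1421/163
…
k=9  a_k=1  p_k/q_k = 16311/1871
k=10  a_k=2  p_k/q_k = 41488/4759
k=11  a_k=1  p_k/q_k = 57799/6630
→ (57799, 6630).  Check: 57799²=3340724401, 76·6630²=3340724400, difference 1.

57799 6630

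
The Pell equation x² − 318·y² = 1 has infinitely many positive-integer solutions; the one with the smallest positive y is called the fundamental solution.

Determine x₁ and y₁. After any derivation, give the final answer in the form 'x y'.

107 6

[17; 1,4,1,34] for √318; ℓ=4 ⇒ convergent index 3
a_0=17:  p_0=17·1+0=17,  q_0=17·0+1=1
…
a_2=4:  p_2=4·18+17=89,  q_2=4·1+1=5
a_3=1:  p_3=1·89+18=107,  q_3=1·5+1=6
(x₁, y₁) = (107, 6);  107² − 318·6² = 1 ✓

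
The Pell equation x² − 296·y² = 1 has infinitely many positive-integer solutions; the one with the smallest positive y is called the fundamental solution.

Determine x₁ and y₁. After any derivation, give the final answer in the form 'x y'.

d=296: √d = [17; 4,1,7,1,4,34] (ℓ=6, even), read p_5/q_5
a_0=17:  p_0=17·1+0=17,  q_0=17·0+1=1
…
a_2=1:  p_2=1·69+17=86,  q_2=1·4+1=5
…
a_4=1:  p_4=1·671+86=757,  q_4=1·39+5=44
a_5=4:  p_5=4·757+671=3699,  q_5=4·44+39=215
fundamental: x₁=3699, y₁=215  (since 13682601 − 296·46225 = 1)

3699 215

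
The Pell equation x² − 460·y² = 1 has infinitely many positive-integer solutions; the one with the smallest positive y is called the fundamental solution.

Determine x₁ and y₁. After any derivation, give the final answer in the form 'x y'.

[21; 2,4,3,1,2,10,2,1,3,4,2,42] for √460; ℓ=12 ⇒ convergent index 11
a_0=21:  p_0=21·1+0=21,  q_0=21·0+1=1
…
a_3=3:  p_3=3·193+43=622,  q_3=3·9+2=29
…
a_5=2:  p_5=2·815+622=2252,  q_5=2·38+29=105
…
a_8=1:  p_8=1·48922+23335=72257,  q_8=1·2281+1088=3369
a_9=3:  p_9=3·72257+48922=265693,  q_9=3·3369+2281=12388
a_10=4:  p_10=4·265693+72257=1135029,  q_10=4·12388+3369=52921
a_11=2:  p_11=2·1135029+265693=2535751,  q_11=2·52921+12388=118230
→ (2535751, 118230).  Check: 2535751²=6430033134001, 460·118230²=6430033134000, difference 1.

2535751 118230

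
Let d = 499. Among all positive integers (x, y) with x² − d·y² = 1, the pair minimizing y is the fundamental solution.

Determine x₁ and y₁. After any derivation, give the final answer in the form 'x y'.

√499 → a₀=22, period (2,1,21,1,2,44); ℓ=6 even so k=5
step 0: (22, 1)  from 22·(1,0) + (0,1)
step 1: (45, 2)  from 2·(22,1) + (1,0)
step 2: (67, 3)  from 1·(45,2) + (22,1)
step 3: (1452, 65)  from 21·(67,3) + (45,2)
step 4: (1519, 68)  from 1·(1452,65) + (67,3)
step 5: (4490, 201)  from 2·(1519,68) + (1452,65)
→ (4490, 201).  Check: 4490²=20160100, 499·201²=20160099, difference 1.

4490 201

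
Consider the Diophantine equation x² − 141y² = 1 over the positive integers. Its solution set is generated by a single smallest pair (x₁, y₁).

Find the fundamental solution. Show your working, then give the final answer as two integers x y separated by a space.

√141 → a₀=11, period (1,6,1,22); ℓ=4 even so k=3
k=0  a_k=11  p_k/q_k = 11/1
…
k=2  a_k=6  p_k/q_k = 83/7
k=3  a_k=1  p_k/q_k = 95/8
→ (95, 8).  Check: 95²=9025, 141·8²=9024, difference 1.

95 8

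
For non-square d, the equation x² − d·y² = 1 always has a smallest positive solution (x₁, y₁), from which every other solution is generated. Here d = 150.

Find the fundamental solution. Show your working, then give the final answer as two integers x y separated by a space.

√150 → a₀=12, period (4,24); ℓ=2 even so k=1
step 0: (12, 1)  from 12·(1,0) + (0,1)
step 1: (49, 4)  from 4·(12,1) + (1,0)
fundamental: x₁=49, y₁=4  (since 2401 − 150·16 = 1)

49 4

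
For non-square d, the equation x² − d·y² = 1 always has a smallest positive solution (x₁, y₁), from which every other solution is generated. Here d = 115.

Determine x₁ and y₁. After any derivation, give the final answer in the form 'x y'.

√115 → a₀=10, period (1,2,1,1,1,1,1,2,1,20); ℓ=10 even so k=9
step 0: (10, 1)  from 10·(1,0) + (0,1)
…
step 2: (32, 3)  from 2·(11,1) + (10,1)
step 3: (43, 4)  from 1·(32,3) + (11,1)
step 4: (75, 7)  from 1·(43,4) + (32,3)
step 5: (118, 11)  from 1·(75,7) + (43,4)
step 6: (193, 18)  from 1·(118,11) + (75,7)
step 7: (311, 29)  from 1·(193,18) + (118,11)
step 8: (815, 76)  from 2·(311,29) + (193,18)
step 9: (1126, 105)  from 1·(815,76) + (311,29)
fundamental: x₁=1126, y₁=105  (since 1267876 − 115·11025 = 1)

1126 105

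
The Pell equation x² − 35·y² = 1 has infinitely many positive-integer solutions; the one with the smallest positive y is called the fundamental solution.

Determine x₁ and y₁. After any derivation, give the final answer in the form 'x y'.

√35 = [5; 1,10, …], period ℓ=2 (even) → k=1
k=0  a_k=5  p_k/q_k = 5/1
k=1  a_k=1  p_k/q_k = 6/1
fundamental: x₁=6, y₁=1  (since 36 − 35·1 = 1)

6 1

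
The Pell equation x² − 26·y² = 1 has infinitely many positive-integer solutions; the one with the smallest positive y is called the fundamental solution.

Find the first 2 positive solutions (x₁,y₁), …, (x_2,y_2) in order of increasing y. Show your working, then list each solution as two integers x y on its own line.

51 10
5201 1020

d=26: √d = [5; 10] (ℓ=1, odd), read p_1/q_1
i=0: a=5 ⇒ p=5, q=1
i=1: a=10 ⇒ p=51, q=10
(x₁, y₁) = (51, 10);  51² − 26·10² = 1 ✓
(51+10√26)^2 = 5201 + 1020√26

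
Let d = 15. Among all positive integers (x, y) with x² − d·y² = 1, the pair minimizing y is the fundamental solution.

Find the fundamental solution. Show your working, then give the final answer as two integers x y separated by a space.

4 1

√15 → a₀=3, period (1,6); ℓ=2 even so k=1
a_0=3:  p_0=3·1+0=3,  q_0=3·0+1=1
a_1=1:  p_1=1·3+1=4,  q_1=1·1+0=1
→ (4, 1).  Check: 4²=16, 15·1²=15, difference 1.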